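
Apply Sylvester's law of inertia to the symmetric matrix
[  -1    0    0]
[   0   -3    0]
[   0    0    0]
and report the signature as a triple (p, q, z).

step 0: pivot -1 → sign −
step 1: pivot -3 → sign −
step 2: row/col 2 already zero → sign 0
signature = (0, 2, 1)

Answer: (0, 2, 1)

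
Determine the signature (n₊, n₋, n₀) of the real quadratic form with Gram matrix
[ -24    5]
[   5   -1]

Answer: (1, 1, 0)

Derivation:
step 0: pivot -24 → sign −
step 1: pivot 1/24 → sign +
signature = (1, 1, 0)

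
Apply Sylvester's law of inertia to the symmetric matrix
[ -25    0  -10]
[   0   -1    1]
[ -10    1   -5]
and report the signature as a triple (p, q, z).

Answer: (0, 2, 1)

Derivation:
step 0: pivot -25 → sign −
step 1: pivot -1 → sign −
step 2: row/col 2 already zero → sign 0
signature = (0, 2, 1)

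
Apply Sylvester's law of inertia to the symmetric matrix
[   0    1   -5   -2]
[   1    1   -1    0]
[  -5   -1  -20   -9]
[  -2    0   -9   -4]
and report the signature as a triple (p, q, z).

Answer: (2, 2, 0)

Derivation:
step 0: pivot 1 → sign +
step 1: pivot -1 → sign −
step 2: pivot -5 → sign −
step 3: pivot 1/5 → sign +
signature = (2, 2, 0)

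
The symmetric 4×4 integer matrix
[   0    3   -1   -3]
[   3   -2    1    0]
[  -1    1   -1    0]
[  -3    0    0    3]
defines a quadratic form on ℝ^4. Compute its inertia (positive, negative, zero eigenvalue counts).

Answer: (2, 2, 0)

Derivation:
step 0: pivot -2 → sign −
step 1: pivot 9/2 → sign +
step 2: pivot -5/9 → sign −
step 3: pivot 6/5 → sign +
signature = (2, 2, 0)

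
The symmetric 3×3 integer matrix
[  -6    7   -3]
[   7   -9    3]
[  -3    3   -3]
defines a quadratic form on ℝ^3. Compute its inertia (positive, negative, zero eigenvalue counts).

Answer: (0, 3, 0)

Derivation:
step 0: pivot -6 → sign −
step 1: pivot -5/6 → sign −
step 2: pivot -6/5 → sign −
signature = (0, 3, 0)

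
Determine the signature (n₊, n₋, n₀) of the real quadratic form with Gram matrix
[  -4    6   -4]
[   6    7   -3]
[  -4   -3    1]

Answer: (1, 2, 0)

Derivation:
step 0: pivot -4 → sign −
step 1: pivot 16 → sign +
step 2: pivot -1/16 → sign −
signature = (1, 2, 0)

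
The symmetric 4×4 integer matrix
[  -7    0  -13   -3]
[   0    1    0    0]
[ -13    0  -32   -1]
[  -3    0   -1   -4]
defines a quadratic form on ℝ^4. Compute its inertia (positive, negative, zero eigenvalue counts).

step 0: pivot -7 → sign −
step 1: pivot 1 → sign +
step 2: pivot -55/7 → sign −
step 3: pivot -3/55 → sign −
signature = (1, 3, 0)

Answer: (1, 3, 0)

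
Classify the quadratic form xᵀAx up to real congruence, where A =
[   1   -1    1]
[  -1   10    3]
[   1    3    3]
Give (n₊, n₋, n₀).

Answer: (3, 0, 0)

Derivation:
step 0: pivot 1 → sign +
step 1: pivot 9 → sign +
step 2: pivot 2/9 → sign +
signature = (3, 0, 0)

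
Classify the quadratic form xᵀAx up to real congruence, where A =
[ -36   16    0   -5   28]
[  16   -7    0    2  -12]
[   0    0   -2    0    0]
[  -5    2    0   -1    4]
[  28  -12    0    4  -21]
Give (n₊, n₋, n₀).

step 0: pivot -36 → sign −
step 1: pivot 1/9 → sign +
step 2: pivot -2 → sign −
step 3: pivot -3/4 → sign −
step 4: pivot 1/3 → sign +
signature = (2, 3, 0)

Answer: (2, 3, 0)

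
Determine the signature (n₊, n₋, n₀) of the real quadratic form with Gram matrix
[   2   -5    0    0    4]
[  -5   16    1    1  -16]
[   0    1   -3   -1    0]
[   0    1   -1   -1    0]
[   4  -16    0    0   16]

step 0: pivot 2 → sign +
step 1: pivot 7/2 → sign +
step 2: pivot -23/7 → sign −
step 3: pivot -18/23 → sign −
step 4: row/col 4 already zero → sign 0
signature = (2, 2, 1)

Answer: (2, 2, 1)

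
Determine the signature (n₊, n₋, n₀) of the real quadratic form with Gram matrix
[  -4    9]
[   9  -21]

Answer: (0, 2, 0)

Derivation:
step 0: pivot -4 → sign −
step 1: pivot -3/4 → sign −
signature = (0, 2, 0)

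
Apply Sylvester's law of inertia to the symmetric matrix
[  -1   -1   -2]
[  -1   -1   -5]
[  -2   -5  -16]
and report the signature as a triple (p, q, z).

Answer: (1, 2, 0)

Derivation:
step 0: pivot -1 → sign −
step 1: pivot -12 → sign −
step 2: pivot 3/4 → sign +
signature = (1, 2, 0)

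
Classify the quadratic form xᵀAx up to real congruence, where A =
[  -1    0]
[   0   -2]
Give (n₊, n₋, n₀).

step 0: pivot -1 → sign −
step 1: pivot -2 → sign −
signature = (0, 2, 0)

Answer: (0, 2, 0)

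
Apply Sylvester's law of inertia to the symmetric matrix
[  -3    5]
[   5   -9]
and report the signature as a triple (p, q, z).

Answer: (0, 2, 0)

Derivation:
step 0: pivot -3 → sign −
step 1: pivot -2/3 → sign −
signature = (0, 2, 0)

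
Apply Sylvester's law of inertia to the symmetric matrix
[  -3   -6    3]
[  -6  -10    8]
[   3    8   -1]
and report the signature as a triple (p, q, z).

Answer: (1, 1, 1)

Derivation:
step 0: pivot -3 → sign −
step 1: pivot 2 → sign +
step 2: row/col 2 already zero → sign 0
signature = (1, 1, 1)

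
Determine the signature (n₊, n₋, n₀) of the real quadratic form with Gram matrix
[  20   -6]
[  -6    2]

Answer: (2, 0, 0)

Derivation:
step 0: pivot 20 → sign +
step 1: pivot 1/5 → sign +
signature = (2, 0, 0)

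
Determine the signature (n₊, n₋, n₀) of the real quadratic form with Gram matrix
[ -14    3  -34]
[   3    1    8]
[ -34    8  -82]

Answer: (2, 1, 0)

Derivation:
step 0: pivot -14 → sign −
step 1: pivot 23/14 → sign +
step 2: pivot 6/23 → sign +
signature = (2, 1, 0)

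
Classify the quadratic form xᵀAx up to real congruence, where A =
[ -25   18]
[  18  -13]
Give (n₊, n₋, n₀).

Answer: (0, 2, 0)

Derivation:
step 0: pivot -25 → sign −
step 1: pivot -1/25 → sign −
signature = (0, 2, 0)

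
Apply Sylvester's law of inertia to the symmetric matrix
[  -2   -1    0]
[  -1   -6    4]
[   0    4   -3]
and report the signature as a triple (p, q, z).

Answer: (0, 3, 0)

Derivation:
step 0: pivot -2 → sign −
step 1: pivot -11/2 → sign −
step 2: pivot -1/11 → sign −
signature = (0, 3, 0)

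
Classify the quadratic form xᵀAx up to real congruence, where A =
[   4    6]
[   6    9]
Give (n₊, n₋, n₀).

step 0: pivot 4 → sign +
step 1: row/col 1 already zero → sign 0
signature = (1, 0, 1)

Answer: (1, 0, 1)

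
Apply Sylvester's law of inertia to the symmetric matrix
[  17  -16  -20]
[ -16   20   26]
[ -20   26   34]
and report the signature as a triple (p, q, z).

Answer: (3, 0, 0)

Derivation:
step 0: pivot 17 → sign +
step 1: pivot 84/17 → sign +
step 2: pivot 1/21 → sign +
signature = (3, 0, 0)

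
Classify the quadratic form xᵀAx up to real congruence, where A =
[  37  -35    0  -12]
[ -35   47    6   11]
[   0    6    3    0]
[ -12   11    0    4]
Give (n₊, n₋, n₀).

Answer: (4, 0, 0)

Derivation:
step 0: pivot 37 → sign +
step 1: pivot 514/37 → sign +
step 2: pivot 105/257 → sign +
step 3: pivot 3/70 → sign +
signature = (4, 0, 0)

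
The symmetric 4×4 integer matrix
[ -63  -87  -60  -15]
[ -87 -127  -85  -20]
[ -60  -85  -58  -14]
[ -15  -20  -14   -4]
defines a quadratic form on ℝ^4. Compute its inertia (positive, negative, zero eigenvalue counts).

step 0: pivot -63 → sign −
step 1: pivot -48/7 → sign −
step 2: pivot -3/16 → sign −
step 3: pivot -1/3 → sign −
signature = (0, 4, 0)

Answer: (0, 4, 0)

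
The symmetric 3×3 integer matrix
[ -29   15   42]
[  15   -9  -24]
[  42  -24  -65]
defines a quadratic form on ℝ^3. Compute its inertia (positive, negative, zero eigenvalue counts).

step 0: pivot -29 → sign −
step 1: pivot -36/29 → sign −
step 2: row/col 2 already zero → sign 0
signature = (0, 2, 1)

Answer: (0, 2, 1)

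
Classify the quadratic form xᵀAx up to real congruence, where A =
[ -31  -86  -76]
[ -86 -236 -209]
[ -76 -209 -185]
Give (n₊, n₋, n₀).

step 0: pivot -31 → sign −
step 1: pivot 80/31 → sign +
step 2: pivot 1/80 → sign +
signature = (2, 1, 0)

Answer: (2, 1, 0)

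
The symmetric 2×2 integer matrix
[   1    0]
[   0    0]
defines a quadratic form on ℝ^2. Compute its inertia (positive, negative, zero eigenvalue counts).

Answer: (1, 0, 1)

Derivation:
step 0: pivot 1 → sign +
step 1: row/col 1 already zero → sign 0
signature = (1, 0, 1)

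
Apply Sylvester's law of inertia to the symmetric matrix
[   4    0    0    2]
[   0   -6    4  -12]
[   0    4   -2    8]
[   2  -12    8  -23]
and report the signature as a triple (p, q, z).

Answer: (2, 1, 1)

Derivation:
step 0: pivot 4 → sign +
step 1: pivot -6 → sign −
step 2: pivot 2/3 → sign +
step 3: row/col 3 already zero → sign 0
signature = (2, 1, 1)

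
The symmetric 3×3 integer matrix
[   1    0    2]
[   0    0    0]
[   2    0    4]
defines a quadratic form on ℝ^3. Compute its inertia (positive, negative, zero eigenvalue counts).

Answer: (1, 0, 2)

Derivation:
step 0: pivot 1 → sign +
step 1: row/col 1 already zero → sign 0
step 2: row/col 2 already zero → sign 0
signature = (1, 0, 2)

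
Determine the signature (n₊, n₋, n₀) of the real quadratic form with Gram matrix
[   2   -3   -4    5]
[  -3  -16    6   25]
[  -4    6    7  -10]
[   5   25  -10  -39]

step 0: pivot 2 → sign +
step 1: pivot -41/2 → sign −
step 2: pivot -1 → sign −
step 3: pivot 1/41 → sign +
signature = (2, 2, 0)

Answer: (2, 2, 0)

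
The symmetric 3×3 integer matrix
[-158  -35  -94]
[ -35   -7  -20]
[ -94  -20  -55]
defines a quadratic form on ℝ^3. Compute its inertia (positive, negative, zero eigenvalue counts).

step 0: pivot -158 → sign −
step 1: pivot 119/158 → sign +
step 2: pivot 3/119 → sign +
signature = (2, 1, 0)

Answer: (2, 1, 0)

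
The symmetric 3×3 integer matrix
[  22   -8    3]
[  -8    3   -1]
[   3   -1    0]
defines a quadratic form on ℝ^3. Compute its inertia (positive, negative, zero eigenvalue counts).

step 0: pivot 22 → sign +
step 1: pivot 1/11 → sign +
step 2: pivot -1/2 → sign −
signature = (2, 1, 0)

Answer: (2, 1, 0)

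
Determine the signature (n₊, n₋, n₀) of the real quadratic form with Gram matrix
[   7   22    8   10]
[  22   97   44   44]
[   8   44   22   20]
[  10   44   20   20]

Answer: (3, 0, 1)

Derivation:
step 0: pivot 7 → sign +
step 1: pivot 195/7 → sign +
step 2: pivot 6/65 → sign +
step 3: row/col 3 already zero → sign 0
signature = (3, 0, 1)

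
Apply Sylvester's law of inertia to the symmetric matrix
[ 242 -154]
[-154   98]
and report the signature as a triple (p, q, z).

step 0: pivot 242 → sign +
step 1: row/col 1 already zero → sign 0
signature = (1, 0, 1)

Answer: (1, 0, 1)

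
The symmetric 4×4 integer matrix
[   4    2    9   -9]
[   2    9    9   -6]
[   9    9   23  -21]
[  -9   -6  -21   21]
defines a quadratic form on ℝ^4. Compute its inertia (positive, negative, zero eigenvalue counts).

Answer: (4, 0, 0)

Derivation:
step 0: pivot 4 → sign +
step 1: pivot 8 → sign +
step 2: pivot 7/32 → sign +
step 3: pivot 3/7 → sign +
signature = (4, 0, 0)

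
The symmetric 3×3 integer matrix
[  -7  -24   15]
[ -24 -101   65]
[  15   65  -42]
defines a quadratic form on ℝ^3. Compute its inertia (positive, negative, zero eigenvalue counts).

step 0: pivot -7 → sign −
step 1: pivot -131/7 → sign −
step 2: pivot -2/131 → sign −
signature = (0, 3, 0)

Answer: (0, 3, 0)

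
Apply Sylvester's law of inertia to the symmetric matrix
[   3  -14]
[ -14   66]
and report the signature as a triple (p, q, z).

Answer: (2, 0, 0)

Derivation:
step 0: pivot 3 → sign +
step 1: pivot 2/3 → sign +
signature = (2, 0, 0)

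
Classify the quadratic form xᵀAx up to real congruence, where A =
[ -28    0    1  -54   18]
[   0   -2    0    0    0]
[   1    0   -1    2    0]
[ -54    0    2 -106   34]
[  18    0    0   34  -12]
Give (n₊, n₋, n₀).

Answer: (1, 4, 0)

Derivation:
step 0: pivot -28 → sign −
step 1: pivot -2 → sign −
step 2: pivot -27/28 → sign −
step 3: pivot -50/27 → sign −
step 4: pivot 6/25 → sign +
signature = (1, 4, 0)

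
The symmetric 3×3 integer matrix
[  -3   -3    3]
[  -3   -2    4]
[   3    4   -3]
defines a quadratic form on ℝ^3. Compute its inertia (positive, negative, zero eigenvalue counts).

step 0: pivot -3 → sign −
step 1: pivot 1 → sign +
step 2: pivot -1 → sign −
signature = (1, 2, 0)

Answer: (1, 2, 0)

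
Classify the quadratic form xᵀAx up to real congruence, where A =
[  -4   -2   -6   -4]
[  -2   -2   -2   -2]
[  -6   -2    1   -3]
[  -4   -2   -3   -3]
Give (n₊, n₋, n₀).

Answer: (2, 2, 0)

Derivation:
step 0: pivot -4 → sign −
step 1: pivot -1 → sign −
step 2: pivot 11 → sign +
step 3: pivot 2/11 → sign +
signature = (2, 2, 0)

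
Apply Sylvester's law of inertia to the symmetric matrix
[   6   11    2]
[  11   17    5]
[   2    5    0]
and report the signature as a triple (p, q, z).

step 0: pivot 6 → sign +
step 1: pivot -19/6 → sign −
step 2: pivot -2/19 → sign −
signature = (1, 2, 0)

Answer: (1, 2, 0)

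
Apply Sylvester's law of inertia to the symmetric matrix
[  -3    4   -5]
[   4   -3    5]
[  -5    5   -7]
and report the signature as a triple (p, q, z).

Answer: (2, 1, 0)

Derivation:
step 0: pivot -3 → sign −
step 1: pivot 7/3 → sign +
step 2: pivot 1/7 → sign +
signature = (2, 1, 0)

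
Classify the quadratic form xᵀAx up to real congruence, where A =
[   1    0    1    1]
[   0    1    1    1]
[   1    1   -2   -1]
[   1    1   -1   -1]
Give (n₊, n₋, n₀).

Answer: (2, 2, 0)

Derivation:
step 0: pivot 1 → sign +
step 1: pivot 1 → sign +
step 2: pivot -4 → sign −
step 3: pivot -3/4 → sign −
signature = (2, 2, 0)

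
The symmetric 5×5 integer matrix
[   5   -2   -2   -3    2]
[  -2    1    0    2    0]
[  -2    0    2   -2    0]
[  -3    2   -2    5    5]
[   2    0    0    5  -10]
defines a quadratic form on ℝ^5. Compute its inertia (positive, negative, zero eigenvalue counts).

Answer: (3, 2, 0)

Derivation:
step 0: pivot 5 → sign +
step 1: pivot 1/5 → sign +
step 2: pivot -2 → sign −
step 3: pivot -6 → sign −
step 4: pivot 3/2 → sign +
signature = (3, 2, 0)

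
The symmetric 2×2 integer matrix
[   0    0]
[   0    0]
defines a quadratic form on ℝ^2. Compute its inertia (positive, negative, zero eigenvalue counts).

step 0: row/col 0 already zero → sign 0
step 1: row/col 1 already zero → sign 0
signature = (0, 0, 2)

Answer: (0, 0, 2)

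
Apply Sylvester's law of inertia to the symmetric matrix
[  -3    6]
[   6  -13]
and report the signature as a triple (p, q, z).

Answer: (0, 2, 0)

Derivation:
step 0: pivot -3 → sign −
step 1: pivot -1 → sign −
signature = (0, 2, 0)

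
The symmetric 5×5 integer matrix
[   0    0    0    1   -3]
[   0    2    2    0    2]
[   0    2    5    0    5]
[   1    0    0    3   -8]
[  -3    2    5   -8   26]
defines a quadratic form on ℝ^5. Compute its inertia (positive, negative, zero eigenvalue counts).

Answer: (3, 1, 1)

Derivation:
step 0: pivot 2 → sign +
step 1: pivot 3 → sign +
step 2: pivot 3 → sign +
step 3: pivot -1/3 → sign −
step 4: row/col 4 already zero → sign 0
signature = (3, 1, 1)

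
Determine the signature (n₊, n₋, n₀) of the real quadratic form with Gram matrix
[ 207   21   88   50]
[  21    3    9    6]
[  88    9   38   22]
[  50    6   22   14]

step 0: pivot 207 → sign +
step 1: pivot 20/23 → sign +
step 2: pivot 7/12 → sign +
step 3: pivot 6/35 → sign +
signature = (4, 0, 0)

Answer: (4, 0, 0)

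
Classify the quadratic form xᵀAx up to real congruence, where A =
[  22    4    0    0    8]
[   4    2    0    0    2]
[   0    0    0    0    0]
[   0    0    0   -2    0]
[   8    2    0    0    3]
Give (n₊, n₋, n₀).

step 0: pivot 22 → sign +
step 1: pivot 14/11 → sign +
step 2: pivot -2 → sign −
step 3: pivot -1/7 → sign −
step 4: row/col 4 already zero → sign 0
signature = (2, 2, 1)

Answer: (2, 2, 1)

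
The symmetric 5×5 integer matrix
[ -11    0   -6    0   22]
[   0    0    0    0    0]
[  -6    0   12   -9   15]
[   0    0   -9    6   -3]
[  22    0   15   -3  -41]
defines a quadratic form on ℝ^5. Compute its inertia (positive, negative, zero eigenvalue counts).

Answer: (3, 1, 1)

Derivation:
step 0: pivot -11 → sign −
step 1: pivot 168/11 → sign +
step 2: pivot 39/56 → sign +
step 3: pivot 3/13 → sign +
step 4: row/col 4 already zero → sign 0
signature = (3, 1, 1)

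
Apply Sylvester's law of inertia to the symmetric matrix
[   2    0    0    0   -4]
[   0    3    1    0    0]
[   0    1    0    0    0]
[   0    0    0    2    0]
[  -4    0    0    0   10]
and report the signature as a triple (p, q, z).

Answer: (4, 1, 0)

Derivation:
step 0: pivot 2 → sign +
step 1: pivot 3 → sign +
step 2: pivot -1/3 → sign −
step 3: pivot 2 → sign +
step 4: pivot 2 → sign +
signature = (4, 1, 0)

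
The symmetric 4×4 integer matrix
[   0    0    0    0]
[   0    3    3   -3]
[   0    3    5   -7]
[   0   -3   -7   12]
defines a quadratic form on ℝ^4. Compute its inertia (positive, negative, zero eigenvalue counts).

Answer: (3, 0, 1)

Derivation:
step 0: pivot 3 → sign +
step 1: pivot 2 → sign +
step 2: pivot 1 → sign +
step 3: row/col 3 already zero → sign 0
signature = (3, 0, 1)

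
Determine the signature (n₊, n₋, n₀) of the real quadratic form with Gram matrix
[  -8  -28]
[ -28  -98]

Answer: (0, 1, 1)

Derivation:
step 0: pivot -8 → sign −
step 1: row/col 1 already zero → sign 0
signature = (0, 1, 1)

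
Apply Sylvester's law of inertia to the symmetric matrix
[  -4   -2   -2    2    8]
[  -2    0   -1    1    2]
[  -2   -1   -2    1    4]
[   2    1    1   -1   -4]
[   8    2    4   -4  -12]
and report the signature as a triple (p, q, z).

step 0: pivot -4 → sign −
step 1: pivot 1 → sign +
step 2: pivot -1 → sign −
step 3: row/col 3 already zero → sign 0
step 4: row/col 4 already zero → sign 0
signature = (1, 2, 2)

Answer: (1, 2, 2)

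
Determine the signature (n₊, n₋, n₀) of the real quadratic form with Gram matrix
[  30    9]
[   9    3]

Answer: (2, 0, 0)

Derivation:
step 0: pivot 30 → sign +
step 1: pivot 3/10 → sign +
signature = (2, 0, 0)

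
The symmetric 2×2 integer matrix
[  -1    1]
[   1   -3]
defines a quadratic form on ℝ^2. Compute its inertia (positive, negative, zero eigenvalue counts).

Answer: (0, 2, 0)

Derivation:
step 0: pivot -1 → sign −
step 1: pivot -2 → sign −
signature = (0, 2, 0)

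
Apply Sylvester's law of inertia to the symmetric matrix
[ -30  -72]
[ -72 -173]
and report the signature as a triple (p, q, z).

step 0: pivot -30 → sign −
step 1: pivot -1/5 → sign −
signature = (0, 2, 0)

Answer: (0, 2, 0)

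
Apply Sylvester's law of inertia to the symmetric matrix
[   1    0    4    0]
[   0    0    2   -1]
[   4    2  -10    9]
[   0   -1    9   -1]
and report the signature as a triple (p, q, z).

Answer: (3, 1, 0)

Derivation:
step 0: pivot 1 → sign +
step 1: pivot -26 → sign −
step 2: pivot 2/13 → sign +
step 3: pivot 3/2 → sign +
signature = (3, 1, 0)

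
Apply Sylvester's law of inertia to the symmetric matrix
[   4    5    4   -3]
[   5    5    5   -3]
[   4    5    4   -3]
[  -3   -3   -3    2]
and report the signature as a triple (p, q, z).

step 0: pivot 4 → sign +
step 1: pivot -5/4 → sign −
step 2: pivot 1/5 → sign +
step 3: row/col 3 already zero → sign 0
signature = (2, 1, 1)

Answer: (2, 1, 1)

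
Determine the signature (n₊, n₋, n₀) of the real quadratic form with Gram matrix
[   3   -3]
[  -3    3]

Answer: (1, 0, 1)

Derivation:
step 0: pivot 3 → sign +
step 1: row/col 1 already zero → sign 0
signature = (1, 0, 1)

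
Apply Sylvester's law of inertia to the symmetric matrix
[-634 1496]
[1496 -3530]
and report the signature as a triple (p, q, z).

step 0: pivot -634 → sign −
step 1: pivot -2/317 → sign −
signature = (0, 2, 0)

Answer: (0, 2, 0)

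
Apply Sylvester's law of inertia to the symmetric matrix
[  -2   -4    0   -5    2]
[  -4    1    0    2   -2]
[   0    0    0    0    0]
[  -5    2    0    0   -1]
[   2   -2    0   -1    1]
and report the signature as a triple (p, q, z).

step 0: pivot -2 → sign −
step 1: pivot 9 → sign +
step 2: pivot -7/2 → sign −
step 3: pivot 1/7 → sign +
step 4: row/col 4 already zero → sign 0
signature = (2, 2, 1)

Answer: (2, 2, 1)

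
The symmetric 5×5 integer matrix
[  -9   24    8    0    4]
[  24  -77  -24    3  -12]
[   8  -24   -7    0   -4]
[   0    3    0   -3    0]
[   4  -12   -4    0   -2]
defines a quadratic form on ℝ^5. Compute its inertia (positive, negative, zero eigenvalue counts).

step 0: pivot -9 → sign −
step 1: pivot -13 → sign −
step 2: pivot 77/117 → sign +
step 3: pivot -222/77 → sign −
step 4: pivot -2/37 → sign −
signature = (1, 4, 0)

Answer: (1, 4, 0)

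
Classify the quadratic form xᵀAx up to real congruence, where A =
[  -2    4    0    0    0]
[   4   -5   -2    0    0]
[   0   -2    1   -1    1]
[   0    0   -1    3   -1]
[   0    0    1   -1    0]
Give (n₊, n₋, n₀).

step 0: pivot -2 → sign −
step 1: pivot 3 → sign +
step 2: pivot -1/3 → sign −
step 3: pivot 6 → sign +
step 4: pivot 1/3 → sign +
signature = (3, 2, 0)

Answer: (3, 2, 0)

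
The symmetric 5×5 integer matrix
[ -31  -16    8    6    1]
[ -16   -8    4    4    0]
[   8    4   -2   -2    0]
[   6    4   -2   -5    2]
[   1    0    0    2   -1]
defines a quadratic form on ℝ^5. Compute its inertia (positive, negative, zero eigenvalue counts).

step 0: pivot -31 → sign −
step 1: pivot 8/31 → sign +
step 2: pivot -7 → sign −
step 3: pivot 2/7 → sign +
step 4: row/col 4 already zero → sign 0
signature = (2, 2, 1)

Answer: (2, 2, 1)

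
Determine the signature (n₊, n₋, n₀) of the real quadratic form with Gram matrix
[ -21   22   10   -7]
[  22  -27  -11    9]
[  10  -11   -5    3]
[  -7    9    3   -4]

Answer: (1, 3, 0)

Derivation:
step 0: pivot -21 → sign −
step 1: pivot -83/21 → sign −
step 2: pivot -14/83 → sign −
step 3: pivot 6/7 → sign +
signature = (1, 3, 0)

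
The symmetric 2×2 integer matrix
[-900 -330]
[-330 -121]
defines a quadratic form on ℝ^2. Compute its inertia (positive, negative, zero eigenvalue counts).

step 0: pivot -900 → sign −
step 1: row/col 1 already zero → sign 0
signature = (0, 1, 1)

Answer: (0, 1, 1)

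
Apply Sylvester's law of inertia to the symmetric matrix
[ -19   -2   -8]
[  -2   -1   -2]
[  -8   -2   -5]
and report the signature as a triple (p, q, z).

Answer: (1, 2, 0)

Derivation:
step 0: pivot -19 → sign −
step 1: pivot -15/19 → sign −
step 2: pivot 1/15 → sign +
signature = (1, 2, 0)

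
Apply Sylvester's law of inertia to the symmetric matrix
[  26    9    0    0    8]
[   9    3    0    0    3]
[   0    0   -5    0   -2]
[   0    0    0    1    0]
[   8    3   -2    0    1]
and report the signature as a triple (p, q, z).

Answer: (2, 3, 0)

Derivation:
step 0: pivot 26 → sign +
step 1: pivot -3/26 → sign −
step 2: pivot -5 → sign −
step 3: pivot 1 → sign +
step 4: pivot -1/5 → sign −
signature = (2, 3, 0)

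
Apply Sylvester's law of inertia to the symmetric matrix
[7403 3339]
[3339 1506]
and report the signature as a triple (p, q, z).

step 0: pivot 7403 → sign +
step 1: pivot -3/7403 → sign −
signature = (1, 1, 0)

Answer: (1, 1, 0)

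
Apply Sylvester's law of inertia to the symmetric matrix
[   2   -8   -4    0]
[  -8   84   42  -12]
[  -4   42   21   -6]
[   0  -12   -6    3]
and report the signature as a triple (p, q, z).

step 0: pivot 2 → sign +
step 1: pivot 52 → sign +
step 2: pivot 3/13 → sign +
step 3: row/col 3 already zero → sign 0
signature = (3, 0, 1)

Answer: (3, 0, 1)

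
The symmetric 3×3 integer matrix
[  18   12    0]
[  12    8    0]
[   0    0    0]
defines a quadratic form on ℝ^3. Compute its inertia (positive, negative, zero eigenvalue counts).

Answer: (1, 0, 2)

Derivation:
step 0: pivot 18 → sign +
step 1: row/col 1 already zero → sign 0
step 2: row/col 2 already zero → sign 0
signature = (1, 0, 2)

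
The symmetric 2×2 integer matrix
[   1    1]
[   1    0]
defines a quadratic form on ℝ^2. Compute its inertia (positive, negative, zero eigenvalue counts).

step 0: pivot 1 → sign +
step 1: pivot -1 → sign −
signature = (1, 1, 0)

Answer: (1, 1, 0)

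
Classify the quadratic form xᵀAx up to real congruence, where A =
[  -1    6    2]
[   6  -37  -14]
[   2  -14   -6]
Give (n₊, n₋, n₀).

step 0: pivot -1 → sign −
step 1: pivot -1 → sign −
step 2: pivot 2 → sign +
signature = (1, 2, 0)

Answer: (1, 2, 0)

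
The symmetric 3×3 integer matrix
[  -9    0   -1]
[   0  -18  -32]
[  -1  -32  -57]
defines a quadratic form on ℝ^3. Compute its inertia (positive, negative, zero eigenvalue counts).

step 0: pivot -9 → sign −
step 1: pivot -18 → sign −
step 2: row/col 2 already zero → sign 0
signature = (0, 2, 1)

Answer: (0, 2, 1)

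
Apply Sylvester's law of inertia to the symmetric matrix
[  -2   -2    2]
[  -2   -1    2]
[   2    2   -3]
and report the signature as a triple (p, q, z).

step 0: pivot -2 → sign −
step 1: pivot 1 → sign +
step 2: pivot -1 → sign −
signature = (1, 2, 0)

Answer: (1, 2, 0)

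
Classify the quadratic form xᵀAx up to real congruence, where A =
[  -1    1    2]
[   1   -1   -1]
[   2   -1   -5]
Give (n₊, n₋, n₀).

Answer: (1, 2, 0)

Derivation:
step 0: pivot -1 → sign −
step 1: pivot -1 → sign −
step 2: pivot 1 → sign +
signature = (1, 2, 0)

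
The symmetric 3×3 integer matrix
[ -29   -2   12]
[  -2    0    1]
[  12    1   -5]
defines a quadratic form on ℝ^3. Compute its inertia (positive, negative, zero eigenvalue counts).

Answer: (1, 2, 0)

Derivation:
step 0: pivot -29 → sign −
step 1: pivot 4/29 → sign +
step 2: pivot -1/4 → sign −
signature = (1, 2, 0)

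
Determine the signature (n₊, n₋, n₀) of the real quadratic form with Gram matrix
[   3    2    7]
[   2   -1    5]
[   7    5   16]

Answer: (1, 2, 0)

Derivation:
step 0: pivot 3 → sign +
step 1: pivot -7/3 → sign −
step 2: pivot -2/7 → sign −
signature = (1, 2, 0)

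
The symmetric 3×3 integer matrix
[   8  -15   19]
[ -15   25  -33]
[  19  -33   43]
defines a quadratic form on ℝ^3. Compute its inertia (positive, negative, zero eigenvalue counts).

Answer: (2, 1, 0)

Derivation:
step 0: pivot 8 → sign +
step 1: pivot -25/8 → sign −
step 2: pivot 2/25 → sign +
signature = (2, 1, 0)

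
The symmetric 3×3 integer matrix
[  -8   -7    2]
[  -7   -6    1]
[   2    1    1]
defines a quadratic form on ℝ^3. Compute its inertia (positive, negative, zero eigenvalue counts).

step 0: pivot -8 → sign −
step 1: pivot 1/8 → sign +
step 2: pivot -3 → sign −
signature = (1, 2, 0)

Answer: (1, 2, 0)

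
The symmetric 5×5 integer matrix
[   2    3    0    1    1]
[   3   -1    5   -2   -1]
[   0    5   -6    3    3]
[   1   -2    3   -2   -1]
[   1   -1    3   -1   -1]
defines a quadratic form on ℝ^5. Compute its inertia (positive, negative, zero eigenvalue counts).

Answer: (1, 3, 1)

Derivation:
step 0: pivot 2 → sign +
step 1: pivot -11/2 → sign −
step 2: pivot -16/11 → sign −
step 3: pivot -1/4 → sign −
step 4: row/col 4 already zero → sign 0
signature = (1, 3, 1)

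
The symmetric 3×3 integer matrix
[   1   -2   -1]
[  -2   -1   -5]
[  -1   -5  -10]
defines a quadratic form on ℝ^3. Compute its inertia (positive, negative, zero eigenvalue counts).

Answer: (1, 2, 0)

Derivation:
step 0: pivot 1 → sign +
step 1: pivot -5 → sign −
step 2: pivot -6/5 → sign −
signature = (1, 2, 0)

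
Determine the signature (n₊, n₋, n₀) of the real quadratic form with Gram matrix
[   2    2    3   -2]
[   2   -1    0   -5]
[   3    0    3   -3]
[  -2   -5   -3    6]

Answer: (3, 1, 0)

Derivation:
step 0: pivot 2 → sign +
step 1: pivot -3 → sign −
step 2: pivot 3/2 → sign +
step 3: pivot 1 → sign +
signature = (3, 1, 0)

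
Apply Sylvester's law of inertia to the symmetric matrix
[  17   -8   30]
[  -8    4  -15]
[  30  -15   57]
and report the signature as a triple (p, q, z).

Answer: (3, 0, 0)

Derivation:
step 0: pivot 17 → sign +
step 1: pivot 4/17 → sign +
step 2: pivot 3/4 → sign +
signature = (3, 0, 0)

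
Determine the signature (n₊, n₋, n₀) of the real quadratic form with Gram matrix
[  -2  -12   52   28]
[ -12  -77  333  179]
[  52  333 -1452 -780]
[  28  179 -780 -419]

Answer: (1, 3, 0)

Derivation:
step 0: pivot -2 → sign −
step 1: pivot -5 → sign −
step 2: pivot -59/5 → sign −
step 3: pivot 3/59 → sign +
signature = (1, 3, 0)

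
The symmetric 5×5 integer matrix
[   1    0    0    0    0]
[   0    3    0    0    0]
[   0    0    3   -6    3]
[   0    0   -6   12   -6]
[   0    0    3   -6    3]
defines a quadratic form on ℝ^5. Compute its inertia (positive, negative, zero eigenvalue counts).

step 0: pivot 1 → sign +
step 1: pivot 3 → sign +
step 2: pivot 3 → sign +
step 3: row/col 3 already zero → sign 0
step 4: row/col 4 already zero → sign 0
signature = (3, 0, 2)

Answer: (3, 0, 2)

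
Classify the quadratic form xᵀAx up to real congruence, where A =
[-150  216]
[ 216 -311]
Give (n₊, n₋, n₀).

Answer: (1, 1, 0)

Derivation:
step 0: pivot -150 → sign −
step 1: pivot 1/25 → sign +
signature = (1, 1, 0)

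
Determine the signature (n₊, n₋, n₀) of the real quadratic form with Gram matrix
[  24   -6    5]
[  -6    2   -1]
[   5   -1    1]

Answer: (2, 1, 0)

Derivation:
step 0: pivot 24 → sign +
step 1: pivot 1/2 → sign +
step 2: pivot -1/6 → sign −
signature = (2, 1, 0)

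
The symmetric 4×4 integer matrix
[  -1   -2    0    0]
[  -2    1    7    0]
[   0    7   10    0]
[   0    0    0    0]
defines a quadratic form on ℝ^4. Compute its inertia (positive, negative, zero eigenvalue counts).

Answer: (2, 1, 1)

Derivation:
step 0: pivot -1 → sign −
step 1: pivot 5 → sign +
step 2: pivot 1/5 → sign +
step 3: row/col 3 already zero → sign 0
signature = (2, 1, 1)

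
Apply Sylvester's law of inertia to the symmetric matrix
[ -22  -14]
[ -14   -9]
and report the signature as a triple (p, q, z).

Answer: (0, 2, 0)

Derivation:
step 0: pivot -22 → sign −
step 1: pivot -1/11 → sign −
signature = (0, 2, 0)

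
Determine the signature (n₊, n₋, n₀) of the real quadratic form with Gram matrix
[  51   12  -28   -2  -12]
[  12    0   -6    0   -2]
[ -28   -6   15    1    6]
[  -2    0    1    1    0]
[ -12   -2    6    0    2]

step 0: pivot 51 → sign +
step 1: pivot -48/17 → sign −
step 2: pivot -1/4 → sign −
step 3: pivot 1 → sign +
step 4: row/col 4 already zero → sign 0
signature = (2, 2, 1)

Answer: (2, 2, 1)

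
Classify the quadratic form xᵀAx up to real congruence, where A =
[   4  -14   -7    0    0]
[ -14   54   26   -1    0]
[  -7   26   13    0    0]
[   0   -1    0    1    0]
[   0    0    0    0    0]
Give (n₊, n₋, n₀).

Answer: (4, 0, 1)

Derivation:
step 0: pivot 4 → sign +
step 1: pivot 5 → sign +
step 2: pivot 3/10 → sign +
step 3: pivot 1/2 → sign +
step 4: row/col 4 already zero → sign 0
signature = (4, 0, 1)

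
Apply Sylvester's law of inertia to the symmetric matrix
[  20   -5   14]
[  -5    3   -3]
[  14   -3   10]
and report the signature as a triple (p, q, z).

step 0: pivot 20 → sign +
step 1: pivot 7/4 → sign +
step 2: pivot 2/35 → sign +
signature = (3, 0, 0)

Answer: (3, 0, 0)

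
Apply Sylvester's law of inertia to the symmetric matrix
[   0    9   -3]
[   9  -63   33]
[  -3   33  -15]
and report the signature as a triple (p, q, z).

Answer: (1, 1, 1)

Derivation:
step 0: pivot -63 → sign −
step 1: pivot 9/7 → sign +
step 2: row/col 2 already zero → sign 0
signature = (1, 1, 1)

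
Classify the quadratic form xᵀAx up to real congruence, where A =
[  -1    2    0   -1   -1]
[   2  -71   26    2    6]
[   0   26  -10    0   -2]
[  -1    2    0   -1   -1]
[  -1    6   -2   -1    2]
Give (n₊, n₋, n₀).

Answer: (2, 2, 1)

Derivation:
step 0: pivot -1 → sign −
step 1: pivot -67 → sign −
step 2: pivot 6/67 → sign +
step 3: pivot 1 → sign +
step 4: row/col 4 already zero → sign 0
signature = (2, 2, 1)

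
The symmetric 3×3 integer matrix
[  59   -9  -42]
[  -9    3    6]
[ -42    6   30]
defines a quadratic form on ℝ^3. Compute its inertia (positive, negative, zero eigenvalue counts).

Answer: (2, 0, 1)

Derivation:
step 0: pivot 59 → sign +
step 1: pivot 96/59 → sign +
step 2: row/col 2 already zero → sign 0
signature = (2, 0, 1)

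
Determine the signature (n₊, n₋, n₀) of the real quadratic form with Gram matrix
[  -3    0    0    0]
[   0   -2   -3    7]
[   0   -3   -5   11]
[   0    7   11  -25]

step 0: pivot -3 → sign −
step 1: pivot -2 → sign −
step 2: pivot -1/2 → sign −
step 3: row/col 3 already zero → sign 0
signature = (0, 3, 1)

Answer: (0, 3, 1)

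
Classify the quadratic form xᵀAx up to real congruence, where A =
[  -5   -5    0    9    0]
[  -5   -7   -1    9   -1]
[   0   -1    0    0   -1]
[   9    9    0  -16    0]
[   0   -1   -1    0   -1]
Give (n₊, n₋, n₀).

step 0: pivot -5 → sign −
step 1: pivot -2 → sign −
step 2: pivot 1/2 → sign +
step 3: pivot 1/5 → sign +
step 4: pivot -1 → sign −
signature = (2, 3, 0)

Answer: (2, 3, 0)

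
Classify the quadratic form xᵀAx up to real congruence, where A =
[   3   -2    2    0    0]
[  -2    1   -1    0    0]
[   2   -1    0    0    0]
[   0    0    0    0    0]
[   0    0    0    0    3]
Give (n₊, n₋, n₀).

Answer: (2, 2, 1)

Derivation:
step 0: pivot 3 → sign +
step 1: pivot -1/3 → sign −
step 2: pivot -1 → sign −
step 3: pivot 3 → sign +
step 4: row/col 4 already zero → sign 0
signature = (2, 2, 1)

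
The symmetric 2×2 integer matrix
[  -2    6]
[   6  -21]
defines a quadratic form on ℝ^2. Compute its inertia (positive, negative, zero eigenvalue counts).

step 0: pivot -2 → sign −
step 1: pivot -3 → sign −
signature = (0, 2, 0)

Answer: (0, 2, 0)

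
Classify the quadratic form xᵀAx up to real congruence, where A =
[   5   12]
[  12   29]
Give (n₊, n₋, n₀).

step 0: pivot 5 → sign +
step 1: pivot 1/5 → sign +
signature = (2, 0, 0)

Answer: (2, 0, 0)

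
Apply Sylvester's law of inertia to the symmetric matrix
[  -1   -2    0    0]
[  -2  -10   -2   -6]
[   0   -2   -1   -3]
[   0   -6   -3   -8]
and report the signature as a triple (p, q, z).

step 0: pivot -1 → sign −
step 1: pivot -6 → sign −
step 2: pivot -1/3 → sign −
step 3: pivot 1 → sign +
signature = (1, 3, 0)

Answer: (1, 3, 0)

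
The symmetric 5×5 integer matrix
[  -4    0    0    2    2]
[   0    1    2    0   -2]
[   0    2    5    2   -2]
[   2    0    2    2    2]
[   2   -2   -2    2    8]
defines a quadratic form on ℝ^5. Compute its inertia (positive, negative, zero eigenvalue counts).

Answer: (3, 2, 0)

Derivation:
step 0: pivot -4 → sign −
step 1: pivot 1 → sign +
step 2: pivot 1 → sign +
step 3: pivot -1 → sign −
step 4: pivot 2 → sign +
signature = (3, 2, 0)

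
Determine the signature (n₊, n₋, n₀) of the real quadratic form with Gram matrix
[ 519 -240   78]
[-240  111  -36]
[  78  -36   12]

step 0: pivot 519 → sign +
step 1: pivot 3/173 → sign +
step 2: row/col 2 already zero → sign 0
signature = (2, 0, 1)

Answer: (2, 0, 1)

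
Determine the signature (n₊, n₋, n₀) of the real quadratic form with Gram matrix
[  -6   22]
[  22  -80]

Answer: (1, 1, 0)

Derivation:
step 0: pivot -6 → sign −
step 1: pivot 2/3 → sign +
signature = (1, 1, 0)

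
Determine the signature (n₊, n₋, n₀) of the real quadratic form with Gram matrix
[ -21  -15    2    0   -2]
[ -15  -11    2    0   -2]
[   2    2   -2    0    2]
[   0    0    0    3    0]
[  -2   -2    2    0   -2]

Answer: (1, 3, 1)

Derivation:
step 0: pivot -21 → sign −
step 1: pivot -2/7 → sign −
step 2: pivot -2/3 → sign −
step 3: pivot 3 → sign +
step 4: row/col 4 already zero → sign 0
signature = (1, 3, 1)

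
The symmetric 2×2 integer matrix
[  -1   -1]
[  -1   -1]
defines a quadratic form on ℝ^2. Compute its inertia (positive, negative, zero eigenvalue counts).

Answer: (0, 1, 1)

Derivation:
step 0: pivot -1 → sign −
step 1: row/col 1 already zero → sign 0
signature = (0, 1, 1)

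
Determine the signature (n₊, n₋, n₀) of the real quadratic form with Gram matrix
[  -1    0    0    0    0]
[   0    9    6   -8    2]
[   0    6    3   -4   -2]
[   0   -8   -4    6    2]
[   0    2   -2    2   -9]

step 0: pivot -1 → sign −
step 1: pivot 9 → sign +
step 2: pivot -1 → sign −
step 3: pivot 2/3 → sign +
step 4: pivot 1 → sign +
signature = (3, 2, 0)

Answer: (3, 2, 0)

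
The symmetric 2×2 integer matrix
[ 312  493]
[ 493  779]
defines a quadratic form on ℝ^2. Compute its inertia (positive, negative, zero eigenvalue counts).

step 0: pivot 312 → sign +
step 1: pivot -1/312 → sign −
signature = (1, 1, 0)

Answer: (1, 1, 0)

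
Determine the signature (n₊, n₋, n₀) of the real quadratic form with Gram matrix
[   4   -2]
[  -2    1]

step 0: pivot 4 → sign +
step 1: row/col 1 already zero → sign 0
signature = (1, 0, 1)

Answer: (1, 0, 1)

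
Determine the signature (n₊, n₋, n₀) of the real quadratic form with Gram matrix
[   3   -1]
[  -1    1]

Answer: (2, 0, 0)

Derivation:
step 0: pivot 3 → sign +
step 1: pivot 2/3 → sign +
signature = (2, 0, 0)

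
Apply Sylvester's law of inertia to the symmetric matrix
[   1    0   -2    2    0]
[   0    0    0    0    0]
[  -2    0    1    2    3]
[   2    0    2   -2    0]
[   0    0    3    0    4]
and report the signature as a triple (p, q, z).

step 0: pivot 1 → sign +
step 1: pivot -3 → sign −
step 2: pivot 6 → sign +
step 3: pivot 1 → sign +
step 4: row/col 4 already zero → sign 0
signature = (3, 1, 1)

Answer: (3, 1, 1)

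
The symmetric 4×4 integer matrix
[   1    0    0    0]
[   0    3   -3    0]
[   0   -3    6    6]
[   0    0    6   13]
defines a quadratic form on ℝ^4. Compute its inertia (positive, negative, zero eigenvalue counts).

step 0: pivot 1 → sign +
step 1: pivot 3 → sign +
step 2: pivot 3 → sign +
step 3: pivot 1 → sign +
signature = (4, 0, 0)

Answer: (4, 0, 0)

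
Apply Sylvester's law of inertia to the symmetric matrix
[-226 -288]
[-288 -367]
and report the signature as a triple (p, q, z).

Answer: (1, 1, 0)

Derivation:
step 0: pivot -226 → sign −
step 1: pivot 1/113 → sign +
signature = (1, 1, 0)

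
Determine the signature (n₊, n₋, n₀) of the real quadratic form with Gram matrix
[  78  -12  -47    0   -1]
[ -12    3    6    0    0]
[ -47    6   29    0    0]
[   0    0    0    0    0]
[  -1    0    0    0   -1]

step 0: pivot 78 → sign +
step 1: pivot 15/13 → sign +
step 2: pivot -19/30 → sign −
step 3: pivot -2/19 → sign −
step 4: row/col 4 already zero → sign 0
signature = (2, 2, 1)

Answer: (2, 2, 1)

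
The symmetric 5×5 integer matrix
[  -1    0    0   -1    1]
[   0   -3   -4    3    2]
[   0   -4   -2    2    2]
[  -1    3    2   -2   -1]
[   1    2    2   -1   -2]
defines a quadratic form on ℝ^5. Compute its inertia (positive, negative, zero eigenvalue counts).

step 0: pivot -1 → sign −
step 1: pivot -3 → sign −
step 2: pivot 10/3 → sign +
step 3: pivot 4/5 → sign +
step 4: row/col 4 already zero → sign 0
signature = (2, 2, 1)

Answer: (2, 2, 1)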